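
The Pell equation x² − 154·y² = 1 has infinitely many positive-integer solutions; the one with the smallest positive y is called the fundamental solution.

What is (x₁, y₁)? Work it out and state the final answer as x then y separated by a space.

21295 1716

√154 → a₀=12, period (2,2,3,1,2,1,3,2,2,24); ℓ=10 even so k=9
step 0: (12, 1)  from 12·(1,0) + (0,1)
step 1: (25, 2)  from 2·(12,1) + (1,0)
…
step 8: (8724, 703)  from 2·(3847,310) + (1030,83)
step 9: (21295, 1716)  from 2·(8724,703) + (3847,310)
fundamental: x₁=21295, y₁=1716  (since 453477025 − 154·2944656 = 1)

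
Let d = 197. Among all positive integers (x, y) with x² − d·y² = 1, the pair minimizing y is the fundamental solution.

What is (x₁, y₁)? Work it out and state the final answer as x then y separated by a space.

393 28

√197 = [14; 28, …], period ℓ=1 (odd) → k=1
k=0  a_k=14  p_k/q_k = 14/1
k=1  a_k=28  p_k/q_k = 393/28
→ (393, 28).  Check: 393²=154449, 197·28²=154448, difference 1.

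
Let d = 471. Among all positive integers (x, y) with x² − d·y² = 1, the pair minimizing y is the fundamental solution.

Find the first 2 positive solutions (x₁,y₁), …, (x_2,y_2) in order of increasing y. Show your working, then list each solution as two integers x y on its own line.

√471 = [21; 1,2,2,1,3,…,2,1,42, …], period ℓ=14 (even) → k=13
i=0: a=21 ⇒ p=21, q=1
i=1: a=1 ⇒ p=22, q=1
i=2: a=2 ⇒ p=65, q=3
i=3: a=2 ⇒ p=152, q=7
i=4: a=1 ⇒ p=217, q=10
…
i=6: a=4 ⇒ p=3429, q=158
i=7: a=14 ⇒ p=48809, q=2249
…
i=9: a=3 ⇒ p=644804, q=29711
…
i=11: a=2 ⇒ p=2331742, q=107441
i=12: a=2 ⇒ p=5506953, q=253747
i=13: a=1 ⇒ p=7838695, q=361188
(x₁, y₁) = (7838695, 361188);  7838695² − 471·361188² = 1 ✓
(7838695+361188√471)^2 = 122890278606049 + 5662485139320√471

7838695 361188
122890278606049 5662485139320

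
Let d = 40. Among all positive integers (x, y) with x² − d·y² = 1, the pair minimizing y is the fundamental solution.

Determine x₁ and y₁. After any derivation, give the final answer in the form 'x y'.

d=40: √d = [6; 3,12] (ℓ=2, even), read p_1/q_1
i=0: a=6 ⇒ p=6, q=1
i=1: a=3 ⇒ p=19, q=3
(x₁, y₁) = (19, 3);  19² − 40·3² = 1 ✓

19 3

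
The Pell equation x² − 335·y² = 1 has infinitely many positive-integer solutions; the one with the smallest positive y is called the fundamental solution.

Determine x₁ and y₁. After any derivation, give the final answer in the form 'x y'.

√335 = [18; 3,3,3,36, …], period ℓ=4 (even) → k=3
k=0  a_k=18  p_k/q_k = 18/1
k=1  a_k=3  p_k/q_k = 55/3
k=2  a_k=3  p_k/q_k = 183/10
k=3  a_k=3  p_k/q_k = 604/33
→ (604, 33).  Check: 604²=364816, 335·33²=364815, difference 1.

604 33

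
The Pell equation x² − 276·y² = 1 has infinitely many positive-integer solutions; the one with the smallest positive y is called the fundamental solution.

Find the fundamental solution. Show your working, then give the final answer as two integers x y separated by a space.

√276 = [16; 1,1,1,1,2,2,2,1,1,1,1,32, …], period ℓ=12 (even) → k=11
i=0: a=16 ⇒ p=16, q=1
…
i=3: a=1 ⇒ p=50, q=3
i=4: a=1 ⇒ p=83, q=5
i=5: a=2 ⇒ p=216, q=13
i=6: a=2 ⇒ p=515, q=31
i=7: a=2 ⇒ p=1246, q=75
i=8: a=1 ⇒ p=1761, q=106
…
i=10: a=1 ⇒ p=4768, q=287
i=11: a=1 ⇒ p=7775, q=468
fundamental: x₁=7775, y₁=468  (since 60450625 − 276·219024 = 1)

7775 468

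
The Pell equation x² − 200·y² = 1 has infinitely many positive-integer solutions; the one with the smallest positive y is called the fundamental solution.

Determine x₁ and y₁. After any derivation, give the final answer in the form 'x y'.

[14; 7,28] for √200; ℓ=2 ⇒ convergent index 1
a_0=14:  p_0=14·1+0=14,  q_0=14·0+1=1
a_1=7:  p_1=7·14+1=99,  q_1=7·1+0=7
fundamental: x₁=99, y₁=7  (since 9801 − 200·49 = 1)

99 7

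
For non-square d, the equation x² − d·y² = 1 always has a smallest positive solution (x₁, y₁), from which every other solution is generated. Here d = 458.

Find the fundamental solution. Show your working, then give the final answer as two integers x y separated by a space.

√458 = [21; 2,2,42, …], period ℓ=3 (odd) → k=5
k=0  a_k=21  p_k/q_k = 21/1
…
k=2  a_k=2  p_k/q_k = 107/5
…
k=4  a_k=2  p_k/q_k = 9181/429
k=5  a_k=2  p_k/q_k = 22899/1070
→ (22899, 1070).  Check: 22899²=524364201, 458·1070²=524364200, difference 1.

22899 1070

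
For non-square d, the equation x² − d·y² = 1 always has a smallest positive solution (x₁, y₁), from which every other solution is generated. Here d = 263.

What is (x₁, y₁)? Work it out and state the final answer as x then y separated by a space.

139128 8579

√263 = [16; 4,1,1,1,1,15,1,1,1,1,4,32, …], period ℓ=12 (even) → k=11
step 0: (16, 1)  from 16·(1,0) + (0,1)
…
step 2: (81, 5)  from 1·(65,4) + (16,1)
…
step 5: (373, 23)  from 1·(227,14) + (146,9)
step 6: (5822, 359)  from 15·(373,23) + (227,14)
step 7: (6195, 382)  from 1·(5822,359) + (373,23)
…
step 9: (18212, 1123)  from 1·(12017,741) + (6195,382)
step 10: (30229, 1864)  from 1·(18212,1123) + (12017,741)
step 11: (139128, 8579)  from 4·(30229,1864) + (18212,1123)
fundamental: x₁=139128, y₁=8579  (since 19356600384 − 263·73599241 = 1)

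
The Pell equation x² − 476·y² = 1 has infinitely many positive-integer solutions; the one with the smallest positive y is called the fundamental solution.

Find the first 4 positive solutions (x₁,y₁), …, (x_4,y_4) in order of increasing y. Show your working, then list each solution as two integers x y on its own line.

√476 → a₀=21, period (1,4,2,10,2,4,1,42); ℓ=8 even so k=7
i=0: a=21 ⇒ p=21, q=1
i=1: a=1 ⇒ p=22, q=1
…
i=3: a=2 ⇒ p=240, q=11
i=4: a=10 ⇒ p=2509, q=115
i=5: a=2 ⇒ p=5258, q=241
i=6: a=4 ⇒ p=23541, q=1079
i=7: a=1 ⇒ p=28799, q=1320
→ (28799, 1320).  Check: 28799²=829382401, 476·1320²=829382400, difference 1.
n=2: (28799,1320)∘(28799,1320) = (28799·28799+476·1320·1320, 28799·1320+1320·28799) = (1658764801,76029360)
n=3: (1658764801,76029360)∘(28799,1320) = (28799·1658764801+476·1320·76029360, 28799·76029360+1320·1658764801) = (95541534979199,4379139075960)
n=4: (95541534979199,4379139075960)∘(28799,1320) = (28799·95541534979199+476·1320·4379139075960, 28799·4379139075960+1320·95541534979199) = (5503001330073139201,252229652421114720)

28799 1320
1658764801 76029360
95541534979199 4379139075960
5503001330073139201 252229652421114720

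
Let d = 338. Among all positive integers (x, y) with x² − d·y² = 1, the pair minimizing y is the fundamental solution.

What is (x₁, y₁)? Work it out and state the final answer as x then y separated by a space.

[18; 2,1,1,2,36] for √338; ℓ=5 ⇒ convergent index 9
a_0=18:  p_0=18·1+0=18,  q_0=18·0+1=1
…
a_2=1:  p_2=1·37+18=55,  q_2=1·2+1=3
a_3=1:  p_3=1·55+37=92,  q_3=1·3+2=5
a_4=2:  p_4=2·92+55=239,  q_4=2·5+3=13
a_5=36:  p_5=36·239+92=8696,  q_5=36·13+5=473
a_6=2:  p_6=2·8696+239=17631,  q_6=2·473+13=959
a_7=1:  p_7=1·17631+8696=26327,  q_7=1·959+473=1432
a_8=1:  p_8=1·26327+17631=43958,  q_8=1·1432+959=2391
a_9=2:  p_9=2·43958+26327=114243,  q_9=2·2391+1432=6214
→ (114243, 6214).  Check: 114243²=13051463049, 338·6214²=13051463048, difference 1.

114243 6214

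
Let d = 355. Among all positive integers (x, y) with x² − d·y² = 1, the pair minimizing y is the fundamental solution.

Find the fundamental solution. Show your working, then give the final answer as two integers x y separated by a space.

√355 → a₀=18, period (1,5,3,3,1,6,1,3,3,5,1,36); ℓ=12 even so k=11
step 0: (18, 1)  from 18·(1,0) + (0,1)
step 1: (19, 1)  from 1·(18,1) + (1,0)
step 2: (113, 6)  from 5·(19,1) + (18,1)
step 3: (358, 19)  from 3·(113,6) + (19,1)
step 4: (1187, 63)  from 3·(358,19) + (113,6)
…
step 7: (12002, 637)  from 1·(10457,555) + (1545,82)
…
step 9: (151391, 8035)  from 3·(46463,2466) + (12002,637)
step 10: (803418, 42641)  from 5·(151391,8035) + (46463,2466)
step 11: (954809, 50676)  from 1·(803418,42641) + (151391,8035)
(x₁, y₁) = (954809, 50676);  954809² − 355·50676² = 1 ✓

954809 50676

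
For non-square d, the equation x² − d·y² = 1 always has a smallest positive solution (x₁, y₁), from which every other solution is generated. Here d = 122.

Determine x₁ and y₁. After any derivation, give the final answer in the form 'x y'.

d=122: √d = [11; 22] (ℓ=1, odd), read p_1/q_1
step 0: (11, 1)  from 11·(1,0) + (0,1)
step 1: (243, 22)  from 22·(11,1) + (1,0)
→ (243, 22).  Check: 243²=59049, 122·22²=59048, difference 1.

243 22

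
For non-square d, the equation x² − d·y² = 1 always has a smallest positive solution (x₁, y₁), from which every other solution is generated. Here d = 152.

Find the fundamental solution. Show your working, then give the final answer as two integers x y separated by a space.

[12; 3,24] for √152; ℓ=2 ⇒ convergent index 1
i=0: a=12 ⇒ p=12, q=1
i=1: a=3 ⇒ p=37, q=3
fundamental: x₁=37, y₁=3  (since 1369 − 152·9 = 1)

37 3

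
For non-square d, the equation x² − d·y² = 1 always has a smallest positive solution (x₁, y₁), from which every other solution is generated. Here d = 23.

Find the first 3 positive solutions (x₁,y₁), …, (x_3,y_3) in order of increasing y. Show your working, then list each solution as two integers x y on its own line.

24 5
1151 240
55224 11515

√23 → a₀=4, period (1,3,1,8); ℓ=4 even so k=3
step 0: (4, 1)  from 4·(1,0) + (0,1)
…
step 2: (19, 4)  from 3·(5,1) + (4,1)
step 3: (24, 5)  from 1·(19,4) + (5,1)
fundamental: x₁=24, y₁=5  (since 576 − 23·25 = 1)
(x_2, y_2) = (24·24 + 23·5·5, 24·5 + 5·24) = (1151, 240)
(x_3, y_3) = (24·1151 + 23·5·240, 24·240 + 5·1151) = (55224, 11515)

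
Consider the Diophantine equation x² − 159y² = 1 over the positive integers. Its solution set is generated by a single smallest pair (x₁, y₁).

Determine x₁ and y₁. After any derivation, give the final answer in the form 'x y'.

1324 105

[12; 1,1,1,1,3,1,1,1,1,24] for √159; ℓ=10 ⇒ convergent index 9
i=0: a=12 ⇒ p=12, q=1
…
i=2: a=1 ⇒ p=25, q=2
i=3: a=1 ⇒ p=38, q=3
i=4: a=1 ⇒ p=63, q=5
…
i=7: a=1 ⇒ p=517, q=41
i=8: a=1 ⇒ p=807, q=64
i=9: a=1 ⇒ p=1324, q=105
(x₁, y₁) = (1324, 105);  1324² − 159·105² = 1 ✓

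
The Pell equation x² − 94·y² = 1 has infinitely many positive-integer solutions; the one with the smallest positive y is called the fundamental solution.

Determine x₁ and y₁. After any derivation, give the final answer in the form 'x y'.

2143295 221064

√94 = [9; 1,2,3,1,1,…,2,1,18, …], period ℓ=16 (even) → k=15
i=0: a=9 ⇒ p=9, q=1
…
i=2: a=2 ⇒ p=29, q=3
…
i=4: a=1 ⇒ p=126, q=13
…
i=6: a=5 ⇒ p=1241, q=128
…
i=10: a=5 ⇒ p=85038, q=8771
…
i=12: a=1 ⇒ p=184493, q=19029
…
i=14: a=2 ⇒ p=1490361, q=153719
i=15: a=1 ⇒ p=2143295, q=221064
→ (2143295, 221064).  Check: 2143295²=4593713457025, 94·221064²=4593713457024, difference 1.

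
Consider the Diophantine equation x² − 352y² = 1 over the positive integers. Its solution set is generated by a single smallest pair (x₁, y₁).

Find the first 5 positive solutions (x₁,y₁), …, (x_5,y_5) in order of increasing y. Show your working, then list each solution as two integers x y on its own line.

77617 4137
12048797377 642203058
1870383011943601 99691749501435
290347036464004160257 15475549041463557732
45071731856582838801391537 2402331379802862171467853

√352 = [18; 1,3,5,9,5,3,1,36, …], period ℓ=8 (even) → k=7
k=0  a_k=18  p_k/q_k = 18/1
…
k=2  a_k=3  p_k/q_k = 75/4
k=3  a_k=5  p_k/q_k = 394/21
k=4  a_k=9  p_k/q_k = 3621/193
…
k=6  a_k=3  p_k/q_k = 59118/3151
k=7  a_k=1  p_k/q_k = 77617/4137
(x₁, y₁) = (77617, 4137);  77617² − 352·4137² = 1 ✓
(77617+4137√352)^2 = 12048797377 + 642203058√352
(77617+4137√352)^3 = 1870383011943601 + 99691749501435√352
(77617+4137√352)^4 = 290347036464004160257 + 15475549041463557732√352
(77617+4137√352)^5 = 45071731856582838801391537 + 2402331379802862171467853√352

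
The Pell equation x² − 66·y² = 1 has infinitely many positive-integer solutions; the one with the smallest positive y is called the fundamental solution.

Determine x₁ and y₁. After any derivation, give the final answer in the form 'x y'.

65 8

[8; 8,16] for √66; ℓ=2 ⇒ convergent index 1
step 0: (8, 1)  from 8·(1,0) + (0,1)
step 1: (65, 8)  from 8·(8,1) + (1,0)
fundamental: x₁=65, y₁=8  (since 4225 − 66·64 = 1)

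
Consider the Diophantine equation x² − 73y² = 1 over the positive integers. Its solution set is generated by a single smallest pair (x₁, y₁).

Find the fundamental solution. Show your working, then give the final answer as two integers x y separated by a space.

√73 → a₀=8, period (1,1,5,5,1,1,16); ℓ=7 odd so k=13
step 0: (8, 1)  from 8·(1,0) + (0,1)
step 1: (9, 1)  from 1·(8,1) + (1,0)
step 2: (17, 2)  from 1·(9,1) + (8,1)
step 3: (94, 11)  from 5·(17,2) + (9,1)
…
step 6: (1068, 125)  from 1·(581,68) + (487,57)
…
step 8: (18737, 2193)  from 1·(17669,2068) + (1068,125)
step 9: (36406, 4261)  from 1·(18737,2193) + (17669,2068)
…
step 12: (1241008, 145249)  from 1·(1040241,121751) + (200767,23498)
step 13: (2281249, 267000)  from 1·(1241008,145249) + (1040241,121751)
→ (2281249, 267000).  Check: 2281249²=5204097000001, 73·267000²=5204097000000, difference 1.

2281249 267000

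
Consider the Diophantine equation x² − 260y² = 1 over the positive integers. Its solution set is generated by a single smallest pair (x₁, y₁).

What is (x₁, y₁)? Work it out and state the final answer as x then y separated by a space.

√260 = [16; 8,32, …], period ℓ=2 (even) → k=1
k=0  a_k=16  p_k/q_k = 16/1
k=1  a_k=8  p_k/q_k = 129/8
→ (129, 8).  Check: 129²=16641, 260·8²=16640, difference 1.

129 8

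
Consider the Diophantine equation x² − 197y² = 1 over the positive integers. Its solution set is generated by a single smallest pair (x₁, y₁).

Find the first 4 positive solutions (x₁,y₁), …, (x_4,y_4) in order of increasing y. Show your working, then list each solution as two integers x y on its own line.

√197 = [14; 28, …], period ℓ=1 (odd) → k=1
a_0=14:  p_0=14·1+0=14,  q_0=14·0+1=1
a_1=28:  p_1=28·14+1=393,  q_1=28·1+0=28
fundamental: x₁=393, y₁=28  (since 154449 − 197·784 = 1)
k=2:  x_2 = 393·393+197·28·28 = 308897,  y_2 = 393·28+28·393 = 22008
k=3:  x_3 = 393·308897+197·28·22008 = 242792649,  y_3 = 393·22008+28·308897 = 17298260
k=4:  x_4 = 393·242792649+197·28·17298260 = 190834713217,  y_4 = 393·17298260+28·242792649 = 13596410352

393 28
308897 22008
242792649 17298260
190834713217 13596410352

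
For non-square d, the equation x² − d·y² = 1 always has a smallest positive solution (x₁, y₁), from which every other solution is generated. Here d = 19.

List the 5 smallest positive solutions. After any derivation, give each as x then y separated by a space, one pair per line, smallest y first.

√19 → a₀=4, period (2,1,3,1,2,8); ℓ=6 even so k=5
k=0  a_k=4  p_k/q_k = 4/1
…
k=2  a_k=1  p_k/q_k = 13/3
…
k=4  a_k=1  p_k/q_k = 61/14
k=5  a_k=2  p_k/q_k = 170/39
(x₁, y₁) = (170, 39);  170² − 19·39² = 1 ✓
k=2:  x_2 = 170·170+19·39·39 = 57799,  y_2 = 170·39+39·170 = 13260
k=3:  x_3 = 170·57799+19·39·13260 = 19651490,  y_3 = 170·13260+39·57799 = 4508361
k=4:  x_4 = 170·19651490+19·39·4508361 = 6681448801,  y_4 = 170·4508361+39·19651490 = 1532829480
k=5:  x_5 = 170·6681448801+19·39·1532829480 = 2271672940850,  y_5 = 170·1532829480+39·6681448801 = 521157514839

170 39
57799 13260
19651490 4508361
6681448801 1532829480
2271672940850 521157514839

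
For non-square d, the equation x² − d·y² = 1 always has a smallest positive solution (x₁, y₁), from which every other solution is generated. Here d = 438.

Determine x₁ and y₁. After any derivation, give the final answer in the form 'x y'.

293 14

√438 → a₀=20, period (1,12,1,40); ℓ=4 even so k=3
a_0=20:  p_0=20·1+0=20,  q_0=20·0+1=1
a_1=1:  p_1=1·20+1=21,  q_1=1·1+0=1
a_2=12:  p_2=12·21+20=272,  q_2=12·1+1=13
a_3=1:  p_3=1·272+21=293,  q_3=1·13+1=14
(x₁, y₁) = (293, 14);  293² − 438·14² = 1 ✓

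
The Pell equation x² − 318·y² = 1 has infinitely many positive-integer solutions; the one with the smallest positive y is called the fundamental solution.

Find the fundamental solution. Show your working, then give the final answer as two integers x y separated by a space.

√318 → a₀=17, period (1,4,1,34); ℓ=4 even so k=3
a_0=17:  p_0=17·1+0=17,  q_0=17·0+1=1
…
a_2=4:  p_2=4·18+17=89,  q_2=4·1+1=5
a_3=1:  p_3=1·89+18=107,  q_3=1·5+1=6
fundamental: x₁=107, y₁=6  (since 11449 − 318·36 = 1)

107 6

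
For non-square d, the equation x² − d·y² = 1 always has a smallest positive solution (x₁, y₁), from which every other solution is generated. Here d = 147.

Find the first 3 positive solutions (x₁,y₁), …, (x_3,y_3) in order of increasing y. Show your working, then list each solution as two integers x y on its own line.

97 8
18817 1552
3650401 301080

√147 → a₀=12, period (8,24); ℓ=2 even so k=1
step 0: (12, 1)  from 12·(1,0) + (0,1)
step 1: (97, 8)  from 8·(12,1) + (1,0)
fundamental: x₁=97, y₁=8  (since 9409 − 147·64 = 1)
n=2: (97,8)∘(97,8) = (97·97+147·8·8, 97·8+8·97) = (18817,1552)
n=3: (18817,1552)∘(97,8) = (97·18817+147·8·1552, 97·1552+8·18817) = (3650401,301080)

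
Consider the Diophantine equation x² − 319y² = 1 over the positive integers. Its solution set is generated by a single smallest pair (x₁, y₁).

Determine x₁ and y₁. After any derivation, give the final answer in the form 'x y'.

12901780 722361

d=319: √d = [17; 1,6,5,1,4,…,6,1,34] (ℓ=14, even), read p_13/q_13
i=0: a=17 ⇒ p=17, q=1
…
i=6: a=3 ⇒ p=11913, q=667
i=7: a=1 ⇒ p=15628, q=875
…
i=12: a=6 ⇒ p=11102899, q=621643
i=13: a=1 ⇒ p=12901780, q=722361
(x₁, y₁) = (12901780, 722361);  12901780² − 319·722361² = 1 ✓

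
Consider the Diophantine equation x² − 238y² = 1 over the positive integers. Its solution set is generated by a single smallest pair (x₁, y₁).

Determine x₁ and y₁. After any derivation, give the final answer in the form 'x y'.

d=238: √d = [15; 2,2,1,14,1,2,2,30] (ℓ=8, even), read p_7/q_7
step 0: (15, 1)  from 15·(1,0) + (0,1)
…
step 3: (108, 7)  from 1·(77,5) + (31,2)
…
step 6: (4983, 323)  from 2·(1697,110) + (1589,103)
step 7: (11663, 756)  from 2·(4983,323) + (1697,110)
(x₁, y₁) = (11663, 756);  11663² − 238·756² = 1 ✓

11663 756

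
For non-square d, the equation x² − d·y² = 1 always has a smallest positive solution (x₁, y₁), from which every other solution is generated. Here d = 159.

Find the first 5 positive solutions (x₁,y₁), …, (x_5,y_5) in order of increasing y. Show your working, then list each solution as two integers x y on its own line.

d=159: √d = [12; 1,1,1,1,3,1,1,1,1,24] (ℓ=10, even), read p_9/q_9
k=0  a_k=12  p_k/q_k = 12/1
k=1  a_k=1  p_k/q_k = 13/1
…
k=4  a_k=1  p_k/q_k = 63/5
…
k=7  a_k=1  p_k/q_k = 517/41
k=8  a_k=1  p_k/q_k = 807/64
k=9  a_k=1  p_k/q_k = 1324/105
(x₁, y₁) = (1324, 105);  1324² − 159·105² = 1 ✓
k=2:  x_2 = 1324·1324+159·105·105 = 3505951,  y_2 = 1324·105+105·1324 = 278040
k=3:  x_3 = 1324·3505951+159·105·278040 = 9283756924,  y_3 = 1324·278040+105·3505951 = 736249815
k=4:  x_4 = 1324·9283756924+159·105·736249815 = 24583384828801,  y_4 = 1324·736249815+105·9283756924 = 1949589232080
k=5:  x_5 = 1324·24583384828801+159·105·1949589232080 = 65096793742908124,  y_5 = 1324·1949589232080+105·24583384828801 = 5162511550298025

1324 105
3505951 278040
9283756924 736249815
24583384828801 1949589232080
65096793742908124 5162511550298025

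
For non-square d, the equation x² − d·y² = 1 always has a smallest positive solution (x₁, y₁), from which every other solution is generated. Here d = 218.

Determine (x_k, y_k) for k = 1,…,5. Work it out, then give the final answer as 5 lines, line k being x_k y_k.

√218 = [14; 1,3,3,1,28, …], period ℓ=5 (odd) → k=9
step 0: (14, 1)  from 14·(1,0) + (0,1)
…
step 2: (59, 4)  from 3·(15,1) + (14,1)
…
step 8: (96370, 6527)  from 3·(29633,2007) + (7471,506)
step 9: (126003, 8534)  from 1·(96370,6527) + (29633,2007)
fundamental: x₁=126003, y₁=8534  (since 15876756009 − 218·72829156 = 1)
k=2:  x_2 = 126003·126003+218·8534·8534 = 31753512017,  y_2 = 126003·8534+8534·126003 = 2150619204
k=3:  x_3 = 126003·31753512017+218·8534·2150619204 = 8002075549230099,  y_3 = 126003·2150619204+8534·31753512017 = 541968943114690
k=4:  x_4 = 126003·8002075549230099+218·8534·541968943114690 = 2016571050827526816577,  y_4 = 126003·541968943114690+8534·8002075549230099 = 136579425476409948936
k=5:  x_5 = 126003·2016571050827526816577+218·8534·136579425476409948936 = 508188004226839647389073363,  y_5 = 126003·136579425476409948936+8534·2016571050827526816577 = 34418834696066196648450926

126003 8534
31753512017 2150619204
8002075549230099 541968943114690
2016571050827526816577 136579425476409948936
508188004226839647389073363 34418834696066196648450926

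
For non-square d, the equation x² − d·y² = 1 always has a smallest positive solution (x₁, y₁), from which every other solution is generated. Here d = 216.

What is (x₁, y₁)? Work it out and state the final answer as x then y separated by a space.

485 33

√216 = [14; 1,2,3,2,1,28, …], period ℓ=6 (even) → k=5
step 0: (14, 1)  from 14·(1,0) + (0,1)
…
step 2: (44, 3)  from 2·(15,1) + (14,1)
…
step 4: (338, 23)  from 2·(147,10) + (44,3)
step 5: (485, 33)  from 1·(338,23) + (147,10)
fundamental: x₁=485, y₁=33  (since 235225 − 216·1089 = 1)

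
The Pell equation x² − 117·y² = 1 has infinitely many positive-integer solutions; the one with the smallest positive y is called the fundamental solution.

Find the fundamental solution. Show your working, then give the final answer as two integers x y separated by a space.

[10; 1,4,2,4,1,20] for √117; ℓ=6 ⇒ convergent index 5
step 0: (10, 1)  from 10·(1,0) + (0,1)
step 1: (11, 1)  from 1·(10,1) + (1,0)
step 2: (54, 5)  from 4·(11,1) + (10,1)
step 3: (119, 11)  from 2·(54,5) + (11,1)
step 4: (530, 49)  from 4·(119,11) + (54,5)
step 5: (649, 60)  from 1·(530,49) + (119,11)
→ (649, 60).  Check: 649²=421201, 117·60²=421200, difference 1.

649 60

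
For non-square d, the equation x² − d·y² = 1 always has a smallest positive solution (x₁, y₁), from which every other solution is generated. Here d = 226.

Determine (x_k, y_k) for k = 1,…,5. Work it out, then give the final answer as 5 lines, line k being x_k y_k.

451 30
406801 27060
366934051 24408090
330974107201 22016070120
298538277761251 19858470840150

[15; 30] for √226; ℓ=1 ⇒ convergent index 1
a_0=15:  p_0=15·1+0=15,  q_0=15·0+1=1
a_1=30:  p_1=30·15+1=451,  q_1=30·1+0=30
fundamental: x₁=451, y₁=30  (since 203401 − 226·900 = 1)
n=2: (451,30)∘(451,30) = (451·451+226·30·30, 451·30+30·451) = (406801,27060)
n=3: (406801,27060)∘(451,30) = (451·406801+226·30·27060, 451·27060+30·406801) = (366934051,24408090)
n=4: (366934051,24408090)∘(451,30) = (451·366934051+226·30·24408090, 451·24408090+30·366934051) = (330974107201,22016070120)
n=5: (330974107201,22016070120)∘(451,30) = (451·330974107201+226·30·22016070120, 451·22016070120+30·330974107201) = (298538277761251,19858470840150)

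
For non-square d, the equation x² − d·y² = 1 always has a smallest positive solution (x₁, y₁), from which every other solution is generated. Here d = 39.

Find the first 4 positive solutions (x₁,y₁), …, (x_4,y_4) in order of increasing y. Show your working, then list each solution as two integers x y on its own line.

[6; 4,12] for √39; ℓ=2 ⇒ convergent index 1
k=0  a_k=6  p_k/q_k = 6/1
k=1  a_k=4  p_k/q_k = 25/4
fundamental: x₁=25, y₁=4  (since 625 − 39·16 = 1)
n=2: (25,4)∘(25,4) = (25·25+39·4·4, 25·4+4·25) = (1249,200)
n=3: (1249,200)∘(25,4) = (25·1249+39·4·200, 25·200+4·1249) = (62425,9996)
n=4: (62425,9996)∘(25,4) = (25·62425+39·4·9996, 25·9996+4·62425) = (3120001,499600)

25 4
1249 200
62425 9996
3120001 499600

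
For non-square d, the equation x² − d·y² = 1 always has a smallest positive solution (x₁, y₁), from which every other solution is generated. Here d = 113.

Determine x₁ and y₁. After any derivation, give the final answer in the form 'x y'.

1204353 113296

d=113: √d = [10; 1,1,1,2,2,1,1,1,20] (ℓ=9, odd), read p_17/q_17
step 0: (10, 1)  from 10·(1,0) + (0,1)
step 1: (11, 1)  from 1·(10,1) + (1,0)
…
step 5: (202, 19)  from 2·(85,8) + (32,3)
step 6: (287, 27)  from 1·(202,19) + (85,8)
step 7: (489, 46)  from 1·(287,27) + (202,19)
step 8: (776, 73)  from 1·(489,46) + (287,27)
step 9: (16009, 1506)  from 20·(776,73) + (489,46)
…
step 11: (32794, 3085)  from 1·(16785,1579) + (16009,1506)
…
step 14: (313483, 29490)  from 2·(131952,12413) + (49579,4664)
step 15: (445435, 41903)  from 1·(313483,29490) + (131952,12413)
step 16: (758918, 71393)  from 1·(445435,41903) + (313483,29490)
step 17: (1204353, 113296)  from 1·(758918,71393) + (445435,41903)
fundamental: x₁=1204353, y₁=113296  (since 1450466148609 − 113·12835983616 = 1)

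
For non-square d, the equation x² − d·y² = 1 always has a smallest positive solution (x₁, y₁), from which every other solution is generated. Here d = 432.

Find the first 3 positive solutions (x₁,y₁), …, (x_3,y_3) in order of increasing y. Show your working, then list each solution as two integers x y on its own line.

√432 → a₀=20, period (1,3,1,1,1,3,1,40); ℓ=8 even so k=7
step 0: (20, 1)  from 20·(1,0) + (0,1)
…
step 3: (104, 5)  from 1·(83,4) + (21,1)
…
step 6: (1060, 51)  from 3·(291,14) + (187,9)
step 7: (1351, 65)  from 1·(1060,51) + (291,14)
(x₁, y₁) = (1351, 65);  1351² − 432·65² = 1 ✓
(x_2, y_2) = (1351·1351 + 432·65·65, 1351·65 + 65·1351) = (3650401, 175630)
(x_3, y_3) = (1351·3650401 + 432·65·175630, 1351·175630 + 65·3650401) = (9863382151, 474552195)

1351 65
3650401 175630
9863382151 474552195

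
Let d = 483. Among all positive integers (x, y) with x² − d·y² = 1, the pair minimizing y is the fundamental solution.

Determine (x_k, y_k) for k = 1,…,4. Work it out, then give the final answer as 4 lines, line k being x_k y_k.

d=483: √d = [21; 1,42] (ℓ=2, even), read p_1/q_1
k=0  a_k=21  p_k/q_k = 21/1
k=1  a_k=1  p_k/q_k = 22/1
fundamental: x₁=22, y₁=1  (since 484 − 483·1 = 1)
(x_2, y_2) = (22·22 + 483·1·1, 22·1 + 1·22) = (967, 44)
(x_3, y_3) = (22·967 + 483·1·44, 22·44 + 1·967) = (42526, 1935)
(x_4, y_4) = (22·42526 + 483·1·1935, 22·1935 + 1·42526) = (1870177, 85096)

22 1
967 44
42526 1935
1870177 85096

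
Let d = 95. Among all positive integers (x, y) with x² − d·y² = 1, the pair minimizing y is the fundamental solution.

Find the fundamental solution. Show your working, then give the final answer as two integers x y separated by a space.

[9; 1,2,1,18] for √95; ℓ=4 ⇒ convergent index 3
i=0: a=9 ⇒ p=9, q=1
i=1: a=1 ⇒ p=10, q=1
i=2: a=2 ⇒ p=29, q=3
i=3: a=1 ⇒ p=39, q=4
→ (39, 4).  Check: 39²=1521, 95·4²=1520, difference 1.

39 4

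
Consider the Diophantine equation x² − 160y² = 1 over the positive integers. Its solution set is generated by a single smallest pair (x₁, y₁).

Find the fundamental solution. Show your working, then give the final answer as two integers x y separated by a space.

721 57

[12; 1,1,1,5,1,1,1,24] for √160; ℓ=8 ⇒ convergent index 7
k=0  a_k=12  p_k/q_k = 12/1
k=1  a_k=1  p_k/q_k = 13/1
k=2  a_k=1  p_k/q_k = 25/2
…
k=4  a_k=5  p_k/q_k = 215/17
k=5  a_k=1  p_k/q_k = 253/20
k=6  a_k=1  p_k/q_k = 468/37
k=7  a_k=1  p_k/q_k = 721/57
fundamental: x₁=721, y₁=57  (since 519841 − 160·3249 = 1)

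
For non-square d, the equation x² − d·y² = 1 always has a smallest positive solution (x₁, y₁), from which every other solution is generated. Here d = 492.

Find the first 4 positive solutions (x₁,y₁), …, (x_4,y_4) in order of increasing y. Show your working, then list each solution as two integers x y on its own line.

29767 1342
1772148577 79894628
105503093353351 4756446782010
6281021157926249857 283170302640288712

d=492: √d = [22; 5,1,1,10,1,1,5,44] (ℓ=8, even), read p_7/q_7
step 0: (22, 1)  from 22·(1,0) + (0,1)
step 1: (111, 5)  from 5·(22,1) + (1,0)
step 2: (133, 6)  from 1·(111,5) + (22,1)
step 3: (244, 11)  from 1·(133,6) + (111,5)
step 4: (2573, 116)  from 10·(244,11) + (133,6)
…
step 6: (5390, 243)  from 1·(2817,127) + (2573,116)
step 7: (29767, 1342)  from 5·(5390,243) + (2817,127)
fundamental: x₁=29767, y₁=1342  (since 886074289 − 492·1800964 = 1)
k=2:  x_2 = 29767·29767+492·1342·1342 = 1772148577,  y_2 = 29767·1342+1342·29767 = 79894628
k=3:  x_3 = 29767·1772148577+492·1342·79894628 = 105503093353351,  y_3 = 29767·79894628+1342·1772148577 = 4756446782010
k=4:  x_4 = 29767·105503093353351+492·1342·4756446782010 = 6281021157926249857,  y_4 = 29767·4756446782010+1342·105503093353351 = 283170302640288712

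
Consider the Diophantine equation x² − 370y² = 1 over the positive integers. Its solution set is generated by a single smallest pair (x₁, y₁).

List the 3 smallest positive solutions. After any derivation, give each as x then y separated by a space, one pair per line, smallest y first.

√370 → a₀=19, period (4,4,38); ℓ=3 odd so k=5
step 0: (19, 1)  from 19·(1,0) + (0,1)
step 1: (77, 4)  from 4·(19,1) + (1,0)
step 2: (327, 17)  from 4·(77,4) + (19,1)
step 3: (12503, 650)  from 38·(327,17) + (77,4)
step 4: (50339, 2617)  from 4·(12503,650) + (327,17)
step 5: (213859, 11118)  from 4·(50339,2617) + (12503,650)
(x₁, y₁) = (213859, 11118);  213859² − 370·11118² = 1 ✓
(x_2, y_2) = (213859·213859 + 370·11118·11118, 213859·11118 + 11118·213859) = (91471343761, 4755368724)
(x_3, y_3) = (213859·91471343761 + 370·11118·4755368724, 213859·4755368724 + 11118·91471343761) = (39123940210553539, 2033956799880714)

213859 11118
91471343761 4755368724
39123940210553539 2033956799880714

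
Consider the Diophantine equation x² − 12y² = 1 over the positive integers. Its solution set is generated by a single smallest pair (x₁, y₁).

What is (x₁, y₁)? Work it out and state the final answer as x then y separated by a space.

7 2

√12 → a₀=3, period (2,6); ℓ=2 even so k=1
a_0=3:  p_0=3·1+0=3,  q_0=3·0+1=1
a_1=2:  p_1=2·3+1=7,  q_1=2·1+0=2
→ (7, 2).  Check: 7²=49, 12·2²=48, difference 1.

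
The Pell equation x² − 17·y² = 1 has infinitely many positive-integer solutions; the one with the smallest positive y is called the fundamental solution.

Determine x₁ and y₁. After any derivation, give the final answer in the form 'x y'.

33 8

√17 → a₀=4, period (8); ℓ=1 odd so k=1
step 0: (4, 1)  from 4·(1,0) + (0,1)
step 1: (33, 8)  from 8·(4,1) + (1,0)
(x₁, y₁) = (33, 8);  33² − 17·8² = 1 ✓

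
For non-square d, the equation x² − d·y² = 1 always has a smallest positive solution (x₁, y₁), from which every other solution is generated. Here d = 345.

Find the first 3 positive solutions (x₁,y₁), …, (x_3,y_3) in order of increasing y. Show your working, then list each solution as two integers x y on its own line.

6761 364
91422241 4922008
1236211536041 66555391812

√345 → a₀=18, period (1,1,2,1,6,1,2,1,1,36); ℓ=10 even so k=9
a_0=18:  p_0=18·1+0=18,  q_0=18·0+1=1
…
a_2=1:  p_2=1·19+18=37,  q_2=1·1+1=2
…
a_6=1:  p_6=1·873+130=1003,  q_6=1·47+7=54
…
a_8=1:  p_8=1·2879+1003=3882,  q_8=1·155+54=209
a_9=1:  p_9=1·3882+2879=6761,  q_9=1·209+155=364
fundamental: x₁=6761, y₁=364  (since 45711121 − 345·132496 = 1)
(x_2, y_2) = (6761·6761 + 345·364·364, 6761·364 + 364·6761) = (91422241, 4922008)
(x_3, y_3) = (6761·91422241 + 345·364·4922008, 6761·4922008 + 364·91422241) = (1236211536041, 66555391812)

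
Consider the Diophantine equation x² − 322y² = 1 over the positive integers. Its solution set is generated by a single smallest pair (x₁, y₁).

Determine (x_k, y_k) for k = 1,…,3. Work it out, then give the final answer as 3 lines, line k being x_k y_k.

323 18
208657 11628
134792099 7511670

[17; 1,16,1,34] for √322; ℓ=4 ⇒ convergent index 3
k=0  a_k=17  p_k/q_k = 17/1
k=1  a_k=1  p_k/q_k = 18/1
k=2  a_k=16  p_k/q_k = 305/17
k=3  a_k=1  p_k/q_k = 323/18
fundamental: x₁=323, y₁=18  (since 104329 − 322·324 = 1)
k=2:  x_2 = 323·323+322·18·18 = 208657,  y_2 = 323·18+18·323 = 11628
k=3:  x_3 = 323·208657+322·18·11628 = 134792099,  y_3 = 323·11628+18·208657 = 7511670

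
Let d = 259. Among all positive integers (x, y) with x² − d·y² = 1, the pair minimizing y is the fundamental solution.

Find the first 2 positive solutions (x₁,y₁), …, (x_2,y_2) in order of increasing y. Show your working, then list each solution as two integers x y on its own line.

√259 = [16; 10,1,2,3,4,3,2,1,10,32, …], period ℓ=10 (even) → k=9
i=0: a=16 ⇒ p=16, q=1
i=1: a=10 ⇒ p=161, q=10
…
i=3: a=2 ⇒ p=515, q=32
…
i=6: a=3 ⇒ p=23931, q=1487
i=7: a=2 ⇒ p=55265, q=3434
i=8: a=1 ⇒ p=79196, q=4921
i=9: a=10 ⇒ p=847225, q=52644
→ (847225, 52644).  Check: 847225²=717790200625, 259·52644²=717790200624, difference 1.
(847225+52644√259)^2 = 1435580401249 + 89202625800√259

847225 52644
1435580401249 89202625800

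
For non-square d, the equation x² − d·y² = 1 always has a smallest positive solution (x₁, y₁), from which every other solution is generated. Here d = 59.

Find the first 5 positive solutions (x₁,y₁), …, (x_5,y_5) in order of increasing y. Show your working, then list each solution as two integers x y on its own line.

530 69
561799 73140
595506410 77528331
631236232801 82179957720
669109811262650 87110677654869

√59 = [7; 1,2,7,2,1,14, …], period ℓ=6 (even) → k=5
i=0: a=7 ⇒ p=7, q=1
…
i=3: a=7 ⇒ p=169, q=22
i=4: a=2 ⇒ p=361, q=47
i=5: a=1 ⇒ p=530, q=69
→ (530, 69).  Check: 530²=280900, 59·69²=280899, difference 1.
k=2:  x_2 = 530·530+59·69·69 = 561799,  y_2 = 530·69+69·530 = 73140
k=3:  x_3 = 530·561799+59·69·73140 = 595506410,  y_3 = 530·73140+69·561799 = 77528331
k=4:  x_4 = 530·595506410+59·69·77528331 = 631236232801,  y_4 = 530·77528331+69·595506410 = 82179957720
k=5:  x_5 = 530·631236232801+59·69·82179957720 = 669109811262650,  y_5 = 530·82179957720+69·631236232801 = 87110677654869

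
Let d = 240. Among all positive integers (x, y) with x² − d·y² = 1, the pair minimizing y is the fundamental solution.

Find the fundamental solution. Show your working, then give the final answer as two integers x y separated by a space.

31 2

√240 → a₀=15, period (2,30); ℓ=2 even so k=1
i=0: a=15 ⇒ p=15, q=1
i=1: a=2 ⇒ p=31, q=2
(x₁, y₁) = (31, 2);  31² − 240·2² = 1 ✓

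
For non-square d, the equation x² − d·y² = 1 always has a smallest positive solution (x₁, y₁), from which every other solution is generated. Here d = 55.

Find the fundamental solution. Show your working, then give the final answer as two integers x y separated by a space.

89 12

√55 → a₀=7, period (2,2,2,14); ℓ=4 even so k=3
step 0: (7, 1)  from 7·(1,0) + (0,1)
step 1: (15, 2)  from 2·(7,1) + (1,0)
step 2: (37, 5)  from 2·(15,2) + (7,1)
step 3: (89, 12)  from 2·(37,5) + (15,2)
(x₁, y₁) = (89, 12);  89² − 55·12² = 1 ✓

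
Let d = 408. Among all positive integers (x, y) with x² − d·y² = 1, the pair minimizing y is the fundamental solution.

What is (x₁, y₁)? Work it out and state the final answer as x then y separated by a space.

101 5

d=408: √d = [20; 5,40] (ℓ=2, even), read p_1/q_1
k=0  a_k=20  p_k/q_k = 20/1
k=1  a_k=5  p_k/q_k = 101/5
→ (101, 5).  Check: 101²=10201, 408·5²=10200, difference 1.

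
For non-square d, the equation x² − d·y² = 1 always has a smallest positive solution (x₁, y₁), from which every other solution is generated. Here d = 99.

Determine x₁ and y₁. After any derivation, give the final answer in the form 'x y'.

√99 → a₀=9, period (1,18); ℓ=2 even so k=1
k=0  a_k=9  p_k/q_k = 9/1
k=1  a_k=1  p_k/q_k = 10/1
→ (10, 1).  Check: 10²=100, 99·1²=99, difference 1.

10 1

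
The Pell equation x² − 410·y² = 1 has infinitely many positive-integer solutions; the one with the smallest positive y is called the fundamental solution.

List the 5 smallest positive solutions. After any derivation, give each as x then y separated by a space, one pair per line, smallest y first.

√410 = [20; 4,40, …], period ℓ=2 (even) → k=1
step 0: (20, 1)  from 20·(1,0) + (0,1)
step 1: (81, 4)  from 4·(20,1) + (1,0)
(x₁, y₁) = (81, 4);  81² − 410·4² = 1 ✓
(x_2, y_2) = (81·81 + 410·4·4, 81·4 + 4·81) = (13121, 648)
(x_3, y_3) = (81·13121 + 410·4·648, 81·648 + 4·13121) = (2125521, 104972)
(x_4, y_4) = (81·2125521 + 410·4·104972, 81·104972 + 4·2125521) = (344321281, 17004816)
(x_5, y_5) = (81·344321281 + 410·4·17004816, 81·17004816 + 4·344321281) = (55777922001, 2754675220)

81 4
13121 648
2125521 104972
344321281 17004816
55777922001 2754675220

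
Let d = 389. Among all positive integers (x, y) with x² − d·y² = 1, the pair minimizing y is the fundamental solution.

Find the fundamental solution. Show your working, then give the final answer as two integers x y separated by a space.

[19; 1,2,1,1,1,1,2,1,38] for √389; ℓ=9 ⇒ convergent index 17
i=0: a=19 ⇒ p=19, q=1
i=1: a=1 ⇒ p=20, q=1
i=2: a=2 ⇒ p=59, q=3
i=3: a=1 ⇒ p=79, q=4
…
i=5: a=1 ⇒ p=217, q=11
i=6: a=1 ⇒ p=355, q=18
…
i=8: a=1 ⇒ p=1282, q=65
…
i=10: a=1 ⇒ p=50925, q=2582
…
i=12: a=1 ⇒ p=202418, q=10263
…
i=16: a=2 ⇒ p=2376809, q=120509
i=17: a=1 ⇒ p=3287049, q=166660
fundamental: x₁=3287049, y₁=166660  (since 10804691128401 − 389·27775555600 = 1)

3287049 166660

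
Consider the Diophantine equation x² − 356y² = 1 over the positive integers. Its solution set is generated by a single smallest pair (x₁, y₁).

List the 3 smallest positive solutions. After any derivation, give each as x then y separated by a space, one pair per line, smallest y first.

500001 26500
500002000001 26500053000
500003000004500001 26500106000079500

√356 = [18; 1,6,1,1,2,…,6,1,36, …], period ℓ=14 (even) → k=13
k=0  a_k=18  p_k/q_k = 18/1
k=1  a_k=1  p_k/q_k = 19/1
k=2  a_k=6  p_k/q_k = 132/7
…
k=4  a_k=1  p_k/q_k = 283/15
k=5  a_k=2  p_k/q_k = 717/38
k=6  a_k=1  p_k/q_k = 1000/53
…
k=8  a_k=1  p_k/q_k = 9717/515
k=9  a_k=2  p_k/q_k = 28151/1492
…
k=12  a_k=6  p_k/q_k = 433982/23001
k=13  a_k=1  p_k/q_k = 500001/26500
→ (500001, 26500).  Check: 500001²=250001000001, 356·26500²=250001000000, difference 1.
k=2:  x_2 = 500001·500001+356·26500·26500 = 500002000001,  y_2 = 500001·26500+26500·500001 = 26500053000
k=3:  x_3 = 500001·500002000001+356·26500·26500053000 = 500003000004500001,  y_3 = 500001·26500053000+26500·500002000001 = 26500106000079500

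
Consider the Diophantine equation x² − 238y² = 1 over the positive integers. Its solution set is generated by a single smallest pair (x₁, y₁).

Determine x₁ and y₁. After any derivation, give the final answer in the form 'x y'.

d=238: √d = [15; 2,2,1,14,1,2,2,30] (ℓ=8, even), read p_7/q_7
k=0  a_k=15  p_k/q_k = 15/1
…
k=4  a_k=14  p_k/q_k = 1589/103
…
k=6  a_k=2  p_k/q_k = 4983/323
k=7  a_k=2  p_k/q_k = 11663/756
fundamental: x₁=11663, y₁=756  (since 136025569 − 238·571536 = 1)

11663 756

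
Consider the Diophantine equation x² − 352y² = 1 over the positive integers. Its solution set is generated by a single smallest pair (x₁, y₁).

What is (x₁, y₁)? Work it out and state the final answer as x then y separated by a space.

77617 4137

√352 = [18; 1,3,5,9,5,3,1,36, …], period ℓ=8 (even) → k=7
i=0: a=18 ⇒ p=18, q=1
i=1: a=1 ⇒ p=19, q=1
…
i=3: a=5 ⇒ p=394, q=21
i=4: a=9 ⇒ p=3621, q=193
i=5: a=5 ⇒ p=18499, q=986
i=6: a=3 ⇒ p=59118, q=3151
i=7: a=1 ⇒ p=77617, q=4137
fundamental: x₁=77617, y₁=4137  (since 6024398689 − 352·17114769 = 1)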